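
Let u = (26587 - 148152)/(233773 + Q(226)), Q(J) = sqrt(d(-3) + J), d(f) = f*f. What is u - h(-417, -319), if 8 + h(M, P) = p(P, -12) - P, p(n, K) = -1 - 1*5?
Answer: -16696612279415/54649815294 + 121565*sqrt(235)/54649815294 ≈ -305.52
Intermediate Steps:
p(n, K) = -6 (p(n, K) = -1 - 5 = -6)
d(f) = f**2
h(M, P) = -14 - P (h(M, P) = -8 + (-6 - P) = -14 - P)
Q(J) = sqrt(9 + J) (Q(J) = sqrt((-3)**2 + J) = sqrt(9 + J))
u = -121565/(233773 + sqrt(235)) (u = (26587 - 148152)/(233773 + sqrt(9 + 226)) = -121565/(233773 + sqrt(235)) ≈ -0.51998)
u - h(-417, -319) = (-28418614745/54649815294 + 121565*sqrt(235)/54649815294) - (-14 - 1*(-319)) = (-28418614745/54649815294 + 121565*sqrt(235)/54649815294) - (-14 + 319) = (-28418614745/54649815294 + 121565*sqrt(235)/54649815294) - 1*305 = (-28418614745/54649815294 + 121565*sqrt(235)/54649815294) - 305 = -16696612279415/54649815294 + 121565*sqrt(235)/54649815294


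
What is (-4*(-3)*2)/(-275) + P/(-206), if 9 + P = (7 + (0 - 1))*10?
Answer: -18969/56650 ≈ -0.33485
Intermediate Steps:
P = 51 (P = -9 + (7 + (0 - 1))*10 = -9 + (7 - 1)*10 = -9 + 6*10 = -9 + 60 = 51)
(-4*(-3)*2)/(-275) + P/(-206) = (-4*(-3)*2)/(-275) + 51/(-206) = (12*2)*(-1/275) + 51*(-1/206) = 24*(-1/275) - 51/206 = -24/275 - 51/206 = -18969/56650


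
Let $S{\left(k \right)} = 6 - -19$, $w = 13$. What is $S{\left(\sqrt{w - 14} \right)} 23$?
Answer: $575$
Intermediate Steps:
$S{\left(k \right)} = 25$ ($S{\left(k \right)} = 6 + 19 = 25$)
$S{\left(\sqrt{w - 14} \right)} 23 = 25 \cdot 23 = 575$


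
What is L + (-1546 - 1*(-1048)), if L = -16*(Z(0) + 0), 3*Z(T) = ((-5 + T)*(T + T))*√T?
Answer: -498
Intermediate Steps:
Z(T) = 2*T^(3/2)*(-5 + T)/3 (Z(T) = (((-5 + T)*(T + T))*√T)/3 = (((-5 + T)*(2*T))*√T)/3 = ((2*T*(-5 + T))*√T)/3 = (2*T^(3/2)*(-5 + T))/3 = 2*T^(3/2)*(-5 + T)/3)
L = 0 (L = -16*(2*0^(3/2)*(-5 + 0)/3 + 0) = -16*((⅔)*0*(-5) + 0) = -16*(0 + 0) = -16*0 = 0)
L + (-1546 - 1*(-1048)) = 0 + (-1546 - 1*(-1048)) = 0 + (-1546 + 1048) = 0 - 498 = -498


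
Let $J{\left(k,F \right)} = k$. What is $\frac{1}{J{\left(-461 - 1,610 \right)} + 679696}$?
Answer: $\frac{1}{679234} \approx 1.4722 \cdot 10^{-6}$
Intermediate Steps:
$\frac{1}{J{\left(-461 - 1,610 \right)} + 679696} = \frac{1}{\left(-461 - 1\right) + 679696} = \frac{1}{-462 + 679696} = \frac{1}{679234}$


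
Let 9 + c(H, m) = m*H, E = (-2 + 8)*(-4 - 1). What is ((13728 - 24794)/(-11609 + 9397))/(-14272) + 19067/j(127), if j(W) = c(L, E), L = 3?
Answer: -300969939511/1562698368 ≈ -192.60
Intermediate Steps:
E = -30 (E = 6*(-5) = -30)
c(H, m) = -9 + H*m (c(H, m) = -9 + m*H = -9 + H*m)
j(W) = -99 (j(W) = -9 + 3*(-30) = -9 - 90 = -99)
((13728 - 24794)/(-11609 + 9397))/(-14272) + 19067/j(127) = ((13728 - 24794)/(-11609 + 9397))/(-14272) + 19067/(-99) = -11066/(-2212)*(-1/14272) + 19067*(-1/99) = -11066*(-1/2212)*(-1/14272) - 19067/99 = (5533/1106)*(-1/14272) - 19067/99 = -5533/15784832 - 19067/99 = -300969939511/1562698368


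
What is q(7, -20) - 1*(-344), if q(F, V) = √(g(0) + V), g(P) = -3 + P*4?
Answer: 344 + I*√23 ≈ 344.0 + 4.7958*I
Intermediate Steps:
g(P) = -3 + 4*P
q(F, V) = √(-3 + V) (q(F, V) = √((-3 + 4*0) + V) = √((-3 + 0) + V) = √(-3 + V))
q(7, -20) - 1*(-344) = √(-3 - 20) - 1*(-344) = √(-23) + 344 = I*√23 + 344 = 344 + I*√23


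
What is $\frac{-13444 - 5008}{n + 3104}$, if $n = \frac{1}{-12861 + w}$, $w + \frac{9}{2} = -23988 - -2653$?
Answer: $- \frac{631067626}{106158351} \approx -5.9446$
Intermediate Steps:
$w = - \frac{42679}{2}$ ($w = - \frac{9}{2} - 21335 = - \frac{42679}{2} \approx -21340.0$)
$n = - \frac{2}{68401}$ ($n = \frac{1}{-12861 - \frac{42679}{2}} = \frac{1}{- \frac{68401}{2}} = - \frac{2}{68401} \approx -2.9239 \cdot 10^{-5}$)
$\frac{-13444 - 5008}{n + 3104} = \frac{-13444 - 5008}{- \frac{2}{68401} + 3104} = - \frac{18452}{\frac{212316702}{68401}} = \left(-18452\right) \frac{68401}{212316702} = - \frac{631067626}{106158351}$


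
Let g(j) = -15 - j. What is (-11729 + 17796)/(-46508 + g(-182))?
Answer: -6067/46341 ≈ -0.13092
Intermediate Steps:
(-11729 + 17796)/(-46508 + g(-182)) = (-11729 + 17796)/(-46508 + (-15 - 1*(-182))) = 6067/(-46508 + (-15 + 182)) = 6067/(-46508 + 167) = 6067/(-46341) = 6067*(-1/46341) = -6067/46341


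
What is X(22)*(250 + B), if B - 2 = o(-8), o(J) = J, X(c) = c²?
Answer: 118096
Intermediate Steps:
B = -6 (B = 2 - 8 = -6)
X(22)*(250 + B) = 22²*(250 - 6) = 484*244 = 118096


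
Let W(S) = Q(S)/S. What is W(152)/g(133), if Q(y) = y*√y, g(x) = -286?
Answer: -√38/143 ≈ -0.043108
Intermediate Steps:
Q(y) = y^(3/2)
W(S) = √S (W(S) = S^(3/2)/S = √S)
W(152)/g(133) = √152/(-286) = (2*√38)*(-1/286) = -√38/143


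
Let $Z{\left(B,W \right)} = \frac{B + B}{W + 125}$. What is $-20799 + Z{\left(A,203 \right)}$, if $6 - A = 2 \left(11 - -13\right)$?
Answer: $- \frac{1705539}{82} \approx -20799.0$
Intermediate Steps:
$A = -42$ ($A = 6 - 2 \left(11 - -13\right) = 6 - 2 \left(11 + 13\right) = 6 - 2 \cdot 24 = 6 - 48 = -42$)
$Z{\left(B,W \right)} = \frac{2 B}{125 + W}$
$-20799 + Z{\left(A,203 \right)} = -20799 + 2 \left(-42\right) \frac{1}{125 + 203} = -20799 + 2 \left(-42\right) \frac{1}{328} = -20799 - \frac{21}{82} = - \frac{1705539}{82}$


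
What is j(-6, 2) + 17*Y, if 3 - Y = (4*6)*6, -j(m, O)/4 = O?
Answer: -2405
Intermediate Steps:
j(m, O) = -4*O
Y = -141 (Y = 3 - 4*6*6 = 3 - 24*6 = 3 - 1*144 = 3 - 144 = -141)
j(-6, 2) + 17*Y = -4*2 + 17*(-141) = -8 - 2397 = -2405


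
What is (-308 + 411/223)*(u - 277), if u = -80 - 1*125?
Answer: 32907586/223 ≈ 1.4757e+5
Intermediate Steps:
u = -205 (u = -80 - 125 = -205)
(-308 + 411/223)*(u - 277) = (-308 + 411/223)*(-205 - 277) = (-308 + 411*(1/223))*(-482) = (-308 + 411/223)*(-482) = -68273/223*(-482) = 32907586/223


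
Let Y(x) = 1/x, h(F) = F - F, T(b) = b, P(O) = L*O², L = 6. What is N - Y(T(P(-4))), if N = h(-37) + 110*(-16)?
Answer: -168961/96 ≈ -1760.0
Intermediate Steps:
P(O) = 6*O²
h(F) = 0
Y(x) = 1/x
N = -1760 (N = 0 + 110*(-16) = 0 - 1760 = -1760)
N - Y(T(P(-4))) = -1760 - 1/(6*(-4)²) = -1760 - 1/(6*16) = -1760 - 1/96 = -168961/96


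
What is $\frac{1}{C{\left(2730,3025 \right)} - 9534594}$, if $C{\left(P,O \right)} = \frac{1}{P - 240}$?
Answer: $- \frac{2490}{23741139059} \approx -1.0488 \cdot 10^{-7}$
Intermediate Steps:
$C{\left(P,O \right)} = \frac{1}{-240 + P}$
$\frac{1}{C{\left(2730,3025 \right)} - 9534594} = \frac{1}{\frac{1}{-240 + 2730} - 9534594} = \frac{1}{\frac{1}{2490} - 9534594} = \frac{1}{- \frac{23741139059}{2490}} = - \frac{2490}{23741139059}$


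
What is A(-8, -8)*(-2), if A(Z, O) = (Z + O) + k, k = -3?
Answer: 38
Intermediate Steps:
A(Z, O) = -3 + O + Z (A(Z, O) = (Z + O) - 3 = (O + Z) - 3 = -3 + O + Z)
A(-8, -8)*(-2) = (-3 - 8 - 8)*(-2) = -19*(-2) = 38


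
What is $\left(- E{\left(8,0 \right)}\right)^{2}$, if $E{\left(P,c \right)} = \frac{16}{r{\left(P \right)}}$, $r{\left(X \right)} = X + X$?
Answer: $1$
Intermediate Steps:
$r{\left(X \right)} = 2 X$
$E{\left(P,c \right)} = \frac{8}{P}$ ($E{\left(P,c \right)} = \frac{16}{2 P} = 16 \frac{1}{2 P} = \frac{8}{P}$)
$\left(- E{\left(8,0 \right)}\right)^{2} = \left(- \frac{8}{8}\right)^{2} = \left(\left(-1\right) 1\right)^{2} = \left(-1\right)^{2} = 1$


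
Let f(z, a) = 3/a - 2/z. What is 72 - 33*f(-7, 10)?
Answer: 3687/70 ≈ 52.671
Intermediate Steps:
f(z, a) = -2/z + 3/a
72 - 33*f(-7, 10) = 72 - 33*(-2/(-7) + 3/10) = 72 - 33*(-2*(-1/7) + 3*(1/10)) = 72 - 33*(2/7 + 3/10) = 72 - 33*41/70 = 72 - 1353/70 = 3687/70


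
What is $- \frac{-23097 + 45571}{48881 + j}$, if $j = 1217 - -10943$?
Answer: $- \frac{22474}{61041} \approx -0.36818$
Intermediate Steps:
$j = 12160$ ($j = 1217 + 10943 = 12160$)
$- \frac{-23097 + 45571}{48881 + j} = - \frac{-23097 + 45571}{48881 + 12160} = - \frac{22474}{61041}$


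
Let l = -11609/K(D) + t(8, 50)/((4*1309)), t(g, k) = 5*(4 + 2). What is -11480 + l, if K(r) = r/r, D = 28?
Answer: -60446987/2618 ≈ -23089.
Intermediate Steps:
K(r) = 1
t(g, k) = 30 (t(g, k) = 5*6 = 30)
l = -30392347/2618 (l = -11609/1 + 30/((4*1309)) = -11609*1 + 30/5236 = -11609 + 30*(1/5236) = -11609 + 15/2618 = -30392347/2618 ≈ -11609.)
-11480 + l = -11480 - 30392347/2618 = -60446987/2618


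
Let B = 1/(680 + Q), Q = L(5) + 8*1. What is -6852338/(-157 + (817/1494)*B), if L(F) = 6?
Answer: 7104750722568/162782435 ≈ 43646.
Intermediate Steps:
Q = 14 (Q = 6 + 8*1 = 6 + 8 = 14)
B = 1/694 (B = 1/(680 + 14) = 1/694 ≈ 0.0014409)
-6852338/(-157 + (817/1494)*B) = -6852338/(-157 + (817/1494)*(1/694)) = -6852338/(-157 + 817/1036836) = -6852338/(-162782435/1036836) = -6852338*(-1036836/162782435) = 7104750722568/162782435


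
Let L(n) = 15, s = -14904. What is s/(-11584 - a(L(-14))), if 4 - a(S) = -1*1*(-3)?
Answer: 14904/11585 ≈ 1.2865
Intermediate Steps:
a(S) = 1 (a(S) = 4 - (-1*1)*(-3) = 4 - (-1)*(-3) = 4 - 1*3 = 4 - 3 = 1)
s/(-11584 - a(L(-14))) = -14904/(-11584 - 1*1) = -14904/(-11584 - 1) = -14904/(-11585) = -14904*(-1/11585) = 14904/11585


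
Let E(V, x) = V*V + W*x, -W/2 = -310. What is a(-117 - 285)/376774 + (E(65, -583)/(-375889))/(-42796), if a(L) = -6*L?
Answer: 327679247741/51364340241292 ≈ 0.0063795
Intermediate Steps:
W = 620 (W = -2*(-310) = 620)
E(V, x) = V**2 + 620*x (E(V, x) = V*V + 620*x = V**2 + 620*x)
a(-117 - 285)/376774 + (E(65, -583)/(-375889))/(-42796) = -6*(-117 - 285)/376774 + ((65**2 + 620*(-583))/(-375889))/(-42796) = -6*(-402)*(1/376774) + ((4225 - 361460)*(-1/375889))*(-1/42796) = 2412*(1/376774) - 357235*(-1/375889)*(-1/42796) = 1206/188387 + (357235/375889)*(-1/42796) = 1206/188387 - 357235/16086545644 = 327679247741/51364340241292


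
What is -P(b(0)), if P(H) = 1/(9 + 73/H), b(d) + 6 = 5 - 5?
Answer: 6/19 ≈ 0.31579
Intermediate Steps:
b(d) = -6 (b(d) = -6 + (5 - 5) = -6 + 0 = -6)
-P(b(0)) = -(-6)/(73 + 9*(-6)) = -(-6)/(73 - 54) = -(-6)/19 = -1*(-6/19) = 6/19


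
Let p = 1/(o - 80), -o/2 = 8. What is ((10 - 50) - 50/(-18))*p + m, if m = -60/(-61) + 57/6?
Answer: 572963/52704 ≈ 10.871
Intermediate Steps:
o = -16 (o = -2*8 = -16)
m = 1279/122 (m = -60*(-1/61) + 57*(1/6) = 60/61 + 19/2 = 1279/122 ≈ 10.484)
p = -1/96 (p = 1/(-16 - 80) = 1/(-96) = -1/96 ≈ -0.010417)
((10 - 50) - 50/(-18))*p + m = ((10 - 50) - 50/(-18))*(-1/96) + 1279/122 = (-40 - 50*(-1/18))*(-1/96) + 1279/122 = (-40 + 25/9)*(-1/96) + 1279/122 = -335/9*(-1/96) + 1279/122 = 335/864 + 1279/122 = 572963/52704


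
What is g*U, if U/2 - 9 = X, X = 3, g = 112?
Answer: 2688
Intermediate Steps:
U = 24 (U = 18 + 2*3 = 18 + 6 = 24)
g*U = 112*24 = 2688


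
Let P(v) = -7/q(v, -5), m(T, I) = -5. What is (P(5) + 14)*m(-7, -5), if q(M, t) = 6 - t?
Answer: -735/11 ≈ -66.818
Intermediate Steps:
P(v) = -7/11 (P(v) = -7/(6 - 1*(-5)) = -7/(6 + 5) = -7/11)
(P(5) + 14)*m(-7, -5) = (-7/11 + 14)*(-5) = (147/11)*(-5) = -735/11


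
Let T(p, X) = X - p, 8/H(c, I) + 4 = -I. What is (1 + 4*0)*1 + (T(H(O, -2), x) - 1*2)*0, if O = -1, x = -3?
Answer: 1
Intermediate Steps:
H(c, I) = 8/(-4 - I)
(1 + 4*0)*1 + (T(H(O, -2), x) - 1*2)*0 = (1 + 4*0)*1 + ((-3 - (-8)/(4 - 2)) - 1*2)*0 = (1 + 0)*1 + ((-3 - (-8)/2) - 2)*0 = 1*1 + ((-3 - (-8)/2) - 2)*0 = 1 + ((-3 - 1*(-4)) - 2)*0 = 1 + ((-3 + 4) - 2)*0 = 1 + (1 - 2)*0 = 1 - 1*0 = 1 + 0 = 1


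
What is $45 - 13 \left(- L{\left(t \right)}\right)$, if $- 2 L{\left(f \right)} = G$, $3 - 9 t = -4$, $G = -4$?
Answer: $71$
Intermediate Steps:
$t = \frac{7}{9}$ ($t = \frac{1}{3} - - \frac{4}{9} = \frac{1}{3} + \frac{4}{9} = \frac{7}{9} \approx 0.77778$)
$L{\left(f \right)} = 2$ ($L{\left(f \right)} = \left(- \frac{1}{2}\right) \left(-4\right) = 2$)
$45 - 13 \left(- L{\left(t \right)}\right) = 45 - 13 \left(\left(-1\right) 2\right) = 45 - -26 = 45 + 26 = 71$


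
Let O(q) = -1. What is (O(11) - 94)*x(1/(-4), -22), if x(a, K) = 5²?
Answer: -2375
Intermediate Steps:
x(a, K) = 25
(O(11) - 94)*x(1/(-4), -22) = (-1 - 94)*25 = -95*25 = -2375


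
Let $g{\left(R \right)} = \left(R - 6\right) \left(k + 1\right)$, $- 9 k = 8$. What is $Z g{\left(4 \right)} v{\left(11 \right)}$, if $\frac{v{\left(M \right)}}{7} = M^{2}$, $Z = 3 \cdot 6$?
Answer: $-3388$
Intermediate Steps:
$k = - \frac{8}{9}$ ($k = \left(- \frac{1}{9}\right) 8 = - \frac{8}{9} \approx -0.88889$)
$g{\left(R \right)} = - \frac{2}{3} + \frac{R}{9}$ ($g{\left(R \right)} = \left(R - 6\right) \left(- \frac{8}{9} + 1\right) = \left(-6 + R\right) \frac{1}{9} = - \frac{2}{3} + \frac{R}{9}$)
$Z = 18$
$v{\left(M \right)} = 7 M^{2}$
$Z g{\left(4 \right)} v{\left(11 \right)} = 18 \left(- \frac{2}{3} + \frac{1}{9} \cdot 4\right) 7 \cdot 11^{2} = 18 \left(- \frac{2}{3} + \frac{4}{9}\right) 7 \cdot 121 = 18 \left(- \frac{2}{9}\right) 847 = \left(-4\right) 847 = -3388$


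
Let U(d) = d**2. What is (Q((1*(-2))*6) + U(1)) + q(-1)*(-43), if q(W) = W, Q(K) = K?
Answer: 32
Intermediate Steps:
(Q((1*(-2))*6) + U(1)) + q(-1)*(-43) = ((1*(-2))*6 + 1**2) - 1*(-43) = (-2*6 + 1) + 43 = (-12 + 1) + 43 = -11 + 43 = 32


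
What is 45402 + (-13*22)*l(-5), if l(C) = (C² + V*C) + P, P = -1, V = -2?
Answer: 35678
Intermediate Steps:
l(C) = -1 + C² - 2*C (l(C) = (C² - 2*C) - 1 = -1 + C² - 2*C)
45402 + (-13*22)*l(-5) = 45402 + (-13*22)*(-1 + (-5)² - 2*(-5)) = 45402 - 286*(-1 + 25 + 10) = 45402 - 286*34 = 45402 - 9724 = 35678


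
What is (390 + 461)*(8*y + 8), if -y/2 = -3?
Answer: 47656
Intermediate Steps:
y = 6 (y = -2*(-3) = 6)
(390 + 461)*(8*y + 8) = (390 + 461)*(8*6 + 8) = 851*(48 + 8) = 851*56 = 47656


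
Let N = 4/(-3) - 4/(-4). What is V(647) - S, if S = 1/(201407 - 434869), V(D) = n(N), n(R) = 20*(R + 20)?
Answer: 275485163/700386 ≈ 393.33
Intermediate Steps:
N = -⅓ (N = 4*(-⅓) - 4*(-¼) = -4/3 + 1 = -⅓ ≈ -0.33333)
n(R) = 400 + 20*R (n(R) = 20*(20 + R) = 400 + 20*R)
V(D) = 1180/3 (V(D) = 400 + 20*(-⅓) = 400 - 20/3 = 1180/3)
S = -1/233462 (S = 1/(-233462) = -1/233462 ≈ -4.2833e-6)
V(647) - S = 1180/3 - 1*(-1/233462) = 1180/3 + 1/233462 = 275485163/700386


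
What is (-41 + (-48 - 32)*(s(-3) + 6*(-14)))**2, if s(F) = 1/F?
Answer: 404693689/9 ≈ 4.4966e+7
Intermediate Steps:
(-41 + (-48 - 32)*(s(-3) + 6*(-14)))**2 = (-41 + (-48 - 32)*(1/(-3) + 6*(-14)))**2 = (-41 - 80*(-1/3 - 84))**2 = (-41 - 80*(-253/3))**2 = (-41 + 20240/3)**2 = (20117/3)**2 = 404693689/9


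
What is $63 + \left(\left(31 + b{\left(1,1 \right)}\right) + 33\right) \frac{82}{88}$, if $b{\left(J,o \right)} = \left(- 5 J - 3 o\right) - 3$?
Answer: $\frac{4945}{44} \approx 112.39$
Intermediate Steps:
$b{\left(J,o \right)} = -3 - 5 J - 3 o$
$63 + \left(\left(31 + b{\left(1,1 \right)}\right) + 33\right) \frac{82}{88} = 63 + \left(\left(31 - 11\right) + 33\right) \frac{82}{88} = 63 + \left(\left(31 - 11\right) + 33\right) 82 \cdot \frac{1}{88} = 63 + \left(\left(31 - 11\right) + 33\right) \frac{41}{44} = 63 + \left(20 + 33\right) \frac{41}{44} = 63 + 53 \cdot \frac{41}{44} = 63 + \frac{2173}{44} = \frac{4945}{44}$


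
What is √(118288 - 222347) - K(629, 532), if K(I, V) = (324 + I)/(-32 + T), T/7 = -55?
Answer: 953/417 + I*√104059 ≈ 2.2854 + 322.58*I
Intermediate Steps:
T = -385 (T = 7*(-55) = -385)
K(I, V) = -108/139 - I/417 (K(I, V) = (324 + I)/(-32 - 385) = (324 + I)/(-417) = (324 + I)*(-1/417) = -108/139 - I/417)
√(118288 - 222347) - K(629, 532) = √(118288 - 222347) - (-108/139 - 1/417*629) = √(-104059) - (-108/139 - 629/417) = I*√104059 - 1*(-953/417) = I*√104059 + 953/417 = 953/417 + I*√104059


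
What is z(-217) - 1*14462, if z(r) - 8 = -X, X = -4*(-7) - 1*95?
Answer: -14387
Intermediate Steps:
X = -67 (X = 28 - 95 = -67)
z(r) = 75 (z(r) = 8 - 1*(-67) = 8 + 67 = 75)
z(-217) - 1*14462 = 75 - 1*14462 = 75 - 14462 = -14387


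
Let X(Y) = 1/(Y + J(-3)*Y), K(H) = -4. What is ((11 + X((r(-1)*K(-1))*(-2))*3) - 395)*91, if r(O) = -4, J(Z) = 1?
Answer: -2236689/64 ≈ -34948.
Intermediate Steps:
X(Y) = 1/(2*Y) (X(Y) = 1/(Y + 1*Y) = 1/(Y + Y) = 1/(2*Y))
((11 + X((r(-1)*K(-1))*(-2))*3) - 395)*91 = ((11 + (1/(2*((-4*(-4)*(-2)))))*3) - 395)*91 = ((11 + (1/(2*((16*(-2)))))*3) - 395)*91 = ((11 + ((½)/(-32))*3) - 395)*91 = ((11 + ((½)*(-1/32))*3) - 395)*91 = ((11 - 1/64*3) - 395)*91 = ((11 - 3/64) - 395)*91 = (701/64 - 395)*91 = -24579/64*91 = -2236689/64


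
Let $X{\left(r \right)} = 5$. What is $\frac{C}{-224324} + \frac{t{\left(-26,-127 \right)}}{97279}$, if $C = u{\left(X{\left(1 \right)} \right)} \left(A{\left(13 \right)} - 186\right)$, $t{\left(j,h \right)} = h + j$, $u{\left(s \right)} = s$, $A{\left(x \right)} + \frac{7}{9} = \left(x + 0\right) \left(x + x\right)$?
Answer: $- \frac{970877743}{196398129564} \approx -0.0049434$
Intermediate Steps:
$A{\left(x \right)} = - \frac{7}{9} + 2 x^{2}$ ($A{\left(x \right)} = - \frac{7}{9} + \left(x + 0\right) \left(x + x\right) = - \frac{7}{9} + x 2 x = - \frac{7}{9} + 2 x^{2}$)
$C = \frac{6805}{9}$ ($C = 5 \left(\left(- \frac{7}{9} + 2 \cdot 13^{2}\right) - 186\right) = 5 \left(\left(- \frac{7}{9} + 2 \cdot 169\right) - 186\right) = 5 \left(\left(- \frac{7}{9} + 338\right) - 186\right) = 5 \left(\frac{3035}{9} - 186\right) = 5 \cdot \frac{1361}{9} = \frac{6805}{9} \approx 756.11$)
$\frac{C}{-224324} + \frac{t{\left(-26,-127 \right)}}{97279} = \frac{6805}{9 \left(-224324\right)} + \frac{-127 - 26}{97279} = \frac{6805}{9} \left(- \frac{1}{224324}\right) - \frac{153}{97279} = - \frac{6805}{2018916} - \frac{153}{97279} = - \frac{970877743}{196398129564}$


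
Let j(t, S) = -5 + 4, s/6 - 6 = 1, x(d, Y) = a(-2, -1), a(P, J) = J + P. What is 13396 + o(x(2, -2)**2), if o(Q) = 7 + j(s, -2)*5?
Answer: 13398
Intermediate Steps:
x(d, Y) = -3 (x(d, Y) = -1 - 2 = -3)
s = 42 (s = 36 + 6*1 = 36 + 6 = 42)
j(t, S) = -1
o(Q) = 2 (o(Q) = 7 - 1*5 = 7 - 5 = 2)
13396 + o(x(2, -2)**2) = 13396 + 2 = 13398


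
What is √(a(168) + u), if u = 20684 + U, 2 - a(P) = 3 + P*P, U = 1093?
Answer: 4*I*√403 ≈ 80.299*I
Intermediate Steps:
a(P) = -1 - P² (a(P) = 2 - (3 + P*P) = 2 - (3 + P²) = 2 + (-3 - P²) = -1 - P²)
u = 21777 (u = 20684 + 1093 = 21777)
√(a(168) + u) = √((-1 - 1*168²) + 21777) = √((-1 - 1*28224) + 21777) = √((-1 - 28224) + 21777) = √(-28225 + 21777) = √(-6448) = 4*I*√403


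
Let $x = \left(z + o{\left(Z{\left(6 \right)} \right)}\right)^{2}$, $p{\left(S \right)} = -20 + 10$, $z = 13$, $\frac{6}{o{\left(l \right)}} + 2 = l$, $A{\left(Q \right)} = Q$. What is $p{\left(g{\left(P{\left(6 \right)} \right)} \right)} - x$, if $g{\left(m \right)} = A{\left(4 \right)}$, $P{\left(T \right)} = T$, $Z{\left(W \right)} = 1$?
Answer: $-59$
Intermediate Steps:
$o{\left(l \right)} = \frac{6}{-2 + l}$
$g{\left(m \right)} = 4$
$p{\left(S \right)} = -10$
$x = 49$ ($x = \left(13 + \frac{6}{-2 + 1}\right)^{2} = \left(13 + \frac{6}{-1}\right)^{2} = \left(13 + 6 \left(-1\right)\right)^{2} = \left(13 - 6\right)^{2} = 7^{2} = 49$)
$p{\left(g{\left(P{\left(6 \right)} \right)} \right)} - x = -10 - 49 = -59$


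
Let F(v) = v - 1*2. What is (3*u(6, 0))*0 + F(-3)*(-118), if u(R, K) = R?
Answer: 590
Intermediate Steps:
F(v) = -2 + v (F(v) = v - 2 = -2 + v)
(3*u(6, 0))*0 + F(-3)*(-118) = (3*6)*0 + (-2 - 3)*(-118) = 18*0 - 5*(-118) = 0 + 590 = 590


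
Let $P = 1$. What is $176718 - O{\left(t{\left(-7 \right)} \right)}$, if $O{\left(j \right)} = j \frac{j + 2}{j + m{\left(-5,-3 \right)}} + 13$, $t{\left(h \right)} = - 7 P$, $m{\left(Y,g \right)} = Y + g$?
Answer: $\frac{530122}{3} \approx 1.7671 \cdot 10^{5}$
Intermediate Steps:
$t{\left(h \right)} = -7$ ($t{\left(h \right)} = \left(-7\right) 1 = -7$)
$O{\left(j \right)} = 13 + \frac{j \left(2 + j\right)}{-8 + j}$ ($O{\left(j \right)} = j \frac{j + 2}{j - 8} + 13 = j \frac{2 + j}{j - 8} + 13 = j \frac{2 + j}{-8 + j} + 13 = \frac{j \left(2 + j\right)}{-8 + j} + 13 = 13 + \frac{j \left(2 + j\right)}{-8 + j}$)
$176718 - O{\left(t{\left(-7 \right)} \right)} = 176718 - \frac{-104 + \left(-7\right)^{2} + 15 \left(-7\right)}{-8 - 7} = 176718 - \frac{-104 + 49 - 105}{-15} = 176718 - \left(- \frac{1}{15}\right) \left(-160\right) = 176718 - \frac{32}{3} = \frac{530122}{3}$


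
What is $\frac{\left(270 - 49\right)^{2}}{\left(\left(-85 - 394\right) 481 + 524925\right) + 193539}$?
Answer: $\frac{48841}{488065} \approx 0.10007$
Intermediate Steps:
$\frac{\left(270 - 49\right)^{2}}{\left(\left(-85 - 394\right) 481 + 524925\right) + 193539} = \frac{221^{2}}{\left(\left(-479\right) 481 + 524925\right) + 193539} = \frac{48841}{\left(-230399 + 524925\right) + 193539} = \frac{48841}{294526 + 193539} = \frac{48841}{488065}$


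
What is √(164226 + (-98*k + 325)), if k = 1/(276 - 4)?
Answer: 3*√84542462/68 ≈ 405.65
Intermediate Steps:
k = 1/272 ≈ 0.0036765
√(164226 + (-98*k + 325)) = √(164226 + (-98*1/272 + 325)) = √(164226 + (-49/136 + 325)) = √(164226 + 44151/136) = √(22378887/136) = 3*√84542462/68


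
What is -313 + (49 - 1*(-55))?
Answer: -209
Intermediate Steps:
-313 + (49 - 1*(-55)) = -313 + (49 + 55) = -313 + 104 = -209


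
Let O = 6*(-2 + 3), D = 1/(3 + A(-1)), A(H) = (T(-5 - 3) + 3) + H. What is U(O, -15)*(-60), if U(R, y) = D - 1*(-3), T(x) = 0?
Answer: -192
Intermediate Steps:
A(H) = 3 + H (A(H) = (0 + 3) + H = 3 + H)
D = ⅕ (D = 1/(3 + (3 - 1)) = 1/(3 + 2) = 1/5 = ⅕ ≈ 0.20000)
O = 6 (O = 6*1 = 6)
U(R, y) = 16/5 (U(R, y) = ⅕ - 1*(-3) = ⅕ + 3 = 16/5)
U(O, -15)*(-60) = (16/5)*(-60) = -192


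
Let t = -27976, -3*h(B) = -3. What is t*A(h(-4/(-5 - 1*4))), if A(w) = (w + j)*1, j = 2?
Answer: -83928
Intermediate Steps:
h(B) = 1 (h(B) = -⅓*(-3) = 1)
A(w) = 2 + w (A(w) = (w + 2)*1 = (2 + w)*1 = 2 + w)
t*A(h(-4/(-5 - 1*4))) = -27976*(2 + 1) = -27976*3 = -83928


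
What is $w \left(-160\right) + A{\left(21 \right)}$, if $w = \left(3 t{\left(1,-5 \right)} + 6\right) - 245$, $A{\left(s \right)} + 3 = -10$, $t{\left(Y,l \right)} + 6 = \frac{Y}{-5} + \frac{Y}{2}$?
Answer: $40963$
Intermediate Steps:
$t{\left(Y,l \right)} = -6 + \frac{3 Y}{10}$ ($t{\left(Y,l \right)} = -6 + \left(\frac{Y}{-5} + \frac{Y}{2}\right) = -6 + \left(Y \left(- \frac{1}{5}\right) + Y \frac{1}{2}\right) = -6 + \left(- \frac{Y}{5} + \frac{Y}{2}\right) = -6 + \frac{3 Y}{10}$)
$A{\left(s \right)} = -13$ ($A{\left(s \right)} = -3 - 10 = -13$)
$w = - \frac{2561}{10}$ ($w = \left(3 \left(-6 + \frac{3}{10} \cdot 1\right) + 6\right) - 245 = \left(3 \left(-6 + \frac{3}{10}\right) + 6\right) - 245 = \left(3 \left(- \frac{57}{10}\right) + 6\right) - 245 = \left(- \frac{171}{10} + 6\right) - 245 = - \frac{111}{10} - 245 = - \frac{2561}{10} \approx -256.1$)
$w \left(-160\right) + A{\left(21 \right)} = \left(- \frac{2561}{10}\right) \left(-160\right) - 13 = 40976 - 13 = 40963$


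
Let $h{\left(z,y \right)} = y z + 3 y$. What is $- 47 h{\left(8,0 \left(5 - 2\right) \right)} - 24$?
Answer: $-24$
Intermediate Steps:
$h{\left(z,y \right)} = 3 y + y z$
$- 47 h{\left(8,0 \left(5 - 2\right) \right)} - 24 = - 47 \cdot 0 \left(5 - 2\right) \left(3 + 8\right) - 24 = - 47 \cdot 0 \cdot 3 \cdot 11 - 24 = - 47 \cdot 0 \cdot 11 - 24 = \left(-47\right) 0 - 24 = 0 - 24 = -24$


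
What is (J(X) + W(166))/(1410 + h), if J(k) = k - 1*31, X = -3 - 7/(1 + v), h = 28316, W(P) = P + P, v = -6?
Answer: 1497/148630 ≈ 0.010072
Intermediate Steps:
W(P) = 2*P
X = -8/5 (X = -3 - 7/(1 - 6) = -3 - 7/(-5) = -3 - 7*(-⅕) = -3 + 7/5 = -8/5 ≈ -1.6000)
J(k) = -31 + k (J(k) = k - 31 = -31 + k)
(J(X) + W(166))/(1410 + h) = ((-31 - 8/5) + 2*166)/(1410 + 28316) = (-163/5 + 332)/29726 = (1497/5)*(1/29726) = 1497/148630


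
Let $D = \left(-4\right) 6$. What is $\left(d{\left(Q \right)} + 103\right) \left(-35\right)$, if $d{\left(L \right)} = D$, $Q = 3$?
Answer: $-2765$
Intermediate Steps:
$D = -24$
$d{\left(L \right)} = -24$
$\left(d{\left(Q \right)} + 103\right) \left(-35\right) = \left(-24 + 103\right) \left(-35\right) = 79 \left(-35\right) = -2765$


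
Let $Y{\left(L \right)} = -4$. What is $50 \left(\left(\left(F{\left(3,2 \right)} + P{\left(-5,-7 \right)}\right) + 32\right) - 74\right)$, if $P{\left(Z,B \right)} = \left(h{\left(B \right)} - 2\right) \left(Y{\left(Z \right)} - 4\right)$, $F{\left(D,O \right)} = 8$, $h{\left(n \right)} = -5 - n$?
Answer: $-1700$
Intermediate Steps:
$P{\left(Z,B \right)} = 56 + 8 B$ ($P{\left(Z,B \right)} = \left(\left(-5 - B\right) - 2\right) \left(-4 - 4\right) = \left(-7 - B\right) \left(-8\right) = 56 + 8 B$)
$50 \left(\left(\left(F{\left(3,2 \right)} + P{\left(-5,-7 \right)}\right) + 32\right) - 74\right) = 50 \left(\left(\left(8 + \left(56 + 8 \left(-7\right)\right)\right) + 32\right) - 74\right) = 50 \left(\left(\left(8 + \left(56 - 56\right)\right) + 32\right) - 74\right) = 50 \left(\left(\left(8 + 0\right) + 32\right) - 74\right) = 50 \left(\left(8 + 32\right) - 74\right) = 50 \left(40 - 74\right) = 50 \left(-34\right) = -1700$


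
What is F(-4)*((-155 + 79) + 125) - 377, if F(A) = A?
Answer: -573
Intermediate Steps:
F(-4)*((-155 + 79) + 125) - 377 = -4*((-155 + 79) + 125) - 377 = -4*(-76 + 125) - 377 = -4*49 - 377 = -196 - 377 = -573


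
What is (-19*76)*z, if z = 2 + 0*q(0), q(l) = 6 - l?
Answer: -2888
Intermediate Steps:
z = 2 (z = 2 + 0*(6 - 1*0) = 2 + 0*(6 + 0) = 2 + 0*6 = 2 + 0 = 2)
(-19*76)*z = -19*76*2 = -1444*2 = -2888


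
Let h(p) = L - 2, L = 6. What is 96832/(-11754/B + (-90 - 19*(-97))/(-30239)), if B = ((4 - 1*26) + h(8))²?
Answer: -52705851264/19777621 ≈ -2664.9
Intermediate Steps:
h(p) = 4 (h(p) = 6 - 2 = 4)
B = 324 (B = ((4 - 1*26) + 4)² = ((4 - 26) + 4)² = (-22 + 4)² = (-18)² = 324)
96832/(-11754/B + (-90 - 19*(-97))/(-30239)) = 96832/(-11754/324 + (-90 - 19*(-97))/(-30239)) = 96832/(-11754*1/324 + (-90 + 1843)*(-1/30239)) = 96832/(-653/18 + 1753*(-1/30239)) = 96832/(-653/18 - 1753/30239) = 96832/(-19777621/544302) = 96832*(-544302/19777621) = -52705851264/19777621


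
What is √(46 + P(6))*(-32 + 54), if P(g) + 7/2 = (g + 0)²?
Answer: 11*√314 ≈ 194.92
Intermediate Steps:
P(g) = -7/2 + g² (P(g) = -7/2 + (g + 0)² = -7/2 + g²)
√(46 + P(6))*(-32 + 54) = √(46 + (-7/2 + 6²))*(-32 + 54) = √(46 + (-7/2 + 36))*22 = √(46 + 65/2)*22 = √(157/2)*22 = (√314/2)*22 = 11*√314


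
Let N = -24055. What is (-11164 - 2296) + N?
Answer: -37515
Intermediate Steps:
(-11164 - 2296) + N = (-11164 - 2296) - 24055 = -13460 - 24055 = -37515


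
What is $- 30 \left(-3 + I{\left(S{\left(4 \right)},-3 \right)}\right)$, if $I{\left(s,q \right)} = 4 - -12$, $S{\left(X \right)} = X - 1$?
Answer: $-390$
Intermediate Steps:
$S{\left(X \right)} = -1 + X$
$I{\left(s,q \right)} = 16$ ($I{\left(s,q \right)} = 4 + 12 = 16$)
$- 30 \left(-3 + I{\left(S{\left(4 \right)},-3 \right)}\right) = - 30 \left(-3 + 16\right) = \left(-30\right) 13 = -390$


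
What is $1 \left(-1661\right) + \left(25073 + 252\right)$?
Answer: $23664$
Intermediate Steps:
$1 \left(-1661\right) + \left(25073 + 252\right) = -1661 + 25325 = 23664$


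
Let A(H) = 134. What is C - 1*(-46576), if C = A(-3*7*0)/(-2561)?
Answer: 119281002/2561 ≈ 46576.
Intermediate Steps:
C = -134/2561 (C = 134/(-2561) = 134*(-1/2561) = -134/2561 ≈ -0.052323)
C - 1*(-46576) = -134/2561 - 1*(-46576) = -134/2561 + 46576 = 119281002/2561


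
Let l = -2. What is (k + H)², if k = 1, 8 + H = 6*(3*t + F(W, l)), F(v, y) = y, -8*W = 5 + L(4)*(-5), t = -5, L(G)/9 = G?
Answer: 11881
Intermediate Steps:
L(G) = 9*G
W = 175/8 (W = -(5 + (9*4)*(-5))/8 = -(5 + 36*(-5))/8 = -(5 - 180)/8 = -⅛*(-175) = 175/8 ≈ 21.875)
H = -110 (H = -8 + 6*(3*(-5) - 2) = -8 + 6*(-15 - 2) = -8 + 6*(-17) = -8 - 102 = -110)
(k + H)² = (1 - 110)² = (-109)² = 11881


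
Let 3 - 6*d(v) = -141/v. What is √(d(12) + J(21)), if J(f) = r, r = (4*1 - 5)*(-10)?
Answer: √1794/12 ≈ 3.5296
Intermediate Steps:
d(v) = ½ + 47/(2*v) (d(v) = ½ - (-47)/(2*v) = ½ + 47/(2*v))
r = 10 (r = (4 - 5)*(-10) = -1*(-10) = 10)
J(f) = 10
√(d(12) + J(21)) = √((½)*(47 + 12)/12 + 10) = √((½)*(1/12)*59 + 10) = √(59/24 + 10) = √(299/24) = √1794/12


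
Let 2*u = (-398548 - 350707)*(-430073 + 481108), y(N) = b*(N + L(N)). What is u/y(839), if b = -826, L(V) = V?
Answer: 648105575/46984 ≈ 13794.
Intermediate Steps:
y(N) = -1652*N (y(N) = -826*(N + N) = -1652*N)
u = -38238228925/2 (u = ((-398548 - 350707)*(-430073 + 481108))/2 = (-749255*51035)/2 = (½)*(-38238228925) = -38238228925/2 ≈ -1.9119e+10)
u/y(839) = -38238228925/(2*((-1652*839))) = -38238228925/2/(-1386028) = -38238228925/2*(-1/1386028) = 648105575/46984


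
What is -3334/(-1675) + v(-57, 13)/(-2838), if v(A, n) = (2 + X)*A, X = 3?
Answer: 3313089/1584550 ≈ 2.0909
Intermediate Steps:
v(A, n) = 5*A (v(A, n) = (2 + 3)*A = 5*A)
-3334/(-1675) + v(-57, 13)/(-2838) = -3334/(-1675) + (5*(-57))/(-2838) = -3334*(-1/1675) - 285*(-1/2838) = 3334/1675 + 95/946 = 3313089/1584550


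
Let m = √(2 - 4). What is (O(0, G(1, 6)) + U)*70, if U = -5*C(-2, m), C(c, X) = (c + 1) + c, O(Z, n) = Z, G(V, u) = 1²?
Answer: 1050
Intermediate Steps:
G(V, u) = 1
m = I*√2 (m = √(-2) = I*√2 ≈ 1.4142*I)
C(c, X) = 1 + 2*c (C(c, X) = (1 + c) + c = 1 + 2*c)
U = 15 (U = -5*(1 + 2*(-2)) = -5*(1 - 4) = -5*(-3) = 15)
(O(0, G(1, 6)) + U)*70 = (0 + 15)*70 = 15*70 = 1050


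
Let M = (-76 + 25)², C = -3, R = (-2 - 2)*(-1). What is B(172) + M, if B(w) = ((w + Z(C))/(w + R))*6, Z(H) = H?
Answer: 229395/88 ≈ 2606.8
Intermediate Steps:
R = 4 (R = -4*(-1) = 4)
M = 2601 (M = (-51)² = 2601)
B(w) = 6*(-3 + w)/(4 + w) (B(w) = ((w - 3)/(w + 4))*6 = ((-3 + w)/(4 + w))*6 = 6*(-3 + w)/(4 + w))
B(172) + M = 6*(-3 + 172)/(4 + 172) + 2601 = 6*169/176 + 2601 = 6*(1/176)*169 + 2601 = 507/88 + 2601 = 229395/88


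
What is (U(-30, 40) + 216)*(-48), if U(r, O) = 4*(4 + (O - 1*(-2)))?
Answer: -19200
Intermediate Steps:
U(r, O) = 24 + 4*O (U(r, O) = 4*(4 + (O + 2)) = 4*(4 + (2 + O)) = 4*(6 + O) = 24 + 4*O)
(U(-30, 40) + 216)*(-48) = ((24 + 4*40) + 216)*(-48) = ((24 + 160) + 216)*(-48) = (184 + 216)*(-48) = 400*(-48) = -19200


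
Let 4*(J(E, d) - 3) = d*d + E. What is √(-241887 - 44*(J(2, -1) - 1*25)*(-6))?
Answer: I*√247497 ≈ 497.49*I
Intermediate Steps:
J(E, d) = 3 + E/4 + d²/4 (J(E, d) = 3 + (d*d + E)/4 = 3 + (d² + E)/4 = 3 + (E + d²)/4 = 3 + (E/4 + d²/4) = 3 + E/4 + d²/4)
√(-241887 - 44*(J(2, -1) - 1*25)*(-6)) = √(-241887 - 44*((3 + (¼)*2 + (¼)*(-1)²) - 1*25)*(-6)) = √(-241887 - 44*((3 + ½ + (¼)*1) - 25)*(-6)) = √(-241887 - 44*((3 + ½ + ¼) - 25)*(-6)) = √(-241887 - 44*(15/4 - 25)*(-6)) = √(-241887 - 44*(-85/4)*(-6)) = √(-241887 + 935*(-6)) = √(-241887 - 5610) = √(-247497) = I*√247497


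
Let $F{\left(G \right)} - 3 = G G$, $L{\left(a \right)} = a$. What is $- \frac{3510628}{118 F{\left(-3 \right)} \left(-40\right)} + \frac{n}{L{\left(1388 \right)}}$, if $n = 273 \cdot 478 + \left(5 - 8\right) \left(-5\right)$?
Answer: $\frac{766548839}{4913520} \approx 156.01$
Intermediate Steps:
$F{\left(G \right)} = 3 + G^{2}$ ($F{\left(G \right)} = 3 + G G = 3 + G^{2}$)
$n = 130509$ ($n = 130494 - -15 = 130494 + 15 = 130509$)
$- \frac{3510628}{118 F{\left(-3 \right)} \left(-40\right)} + \frac{n}{L{\left(1388 \right)}} = - \frac{3510628}{118 \left(3 + \left(-3\right)^{2}\right) \left(-40\right)} + \frac{130509}{1388} = - \frac{3510628}{118 \left(3 + 9\right) \left(-40\right)} + 130509 \cdot \frac{1}{1388} = - \frac{3510628}{118 \cdot 12 \left(-40\right)} + \frac{130509}{1388} = - \frac{3510628}{1416 \left(-40\right)} + \frac{130509}{1388} = - \frac{3510628}{-56640} + \frac{130509}{1388} = \left(-3510628\right) \left(- \frac{1}{56640}\right) + \frac{130509}{1388} = \frac{877657}{14160} + \frac{130509}{1388} = \frac{766548839}{4913520}$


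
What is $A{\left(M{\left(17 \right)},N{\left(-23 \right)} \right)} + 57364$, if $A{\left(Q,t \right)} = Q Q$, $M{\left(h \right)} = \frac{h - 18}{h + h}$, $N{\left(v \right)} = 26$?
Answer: $\frac{66312785}{1156} \approx 57364.0$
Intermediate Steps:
$M{\left(h \right)} = \frac{-18 + h}{2 h}$
$A{\left(Q,t \right)} = Q^{2}$
$A{\left(M{\left(17 \right)},N{\left(-23 \right)} \right)} + 57364 = \left(\frac{-18 + 17}{2 \cdot 17}\right)^{2} + 57364 = \left(\frac{1}{2} \cdot \frac{1}{17} \left(-1\right)\right)^{2} + 57364 = \left(- \frac{1}{34}\right)^{2} + 57364 = \frac{1}{1156} + 57364 = \frac{66312785}{1156}$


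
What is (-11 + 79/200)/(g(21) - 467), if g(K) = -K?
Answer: 2121/97600 ≈ 0.021732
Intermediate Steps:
(-11 + 79/200)/(g(21) - 467) = (-11 + 79/200)/(-1*21 - 467) = (-11 + 79*(1/200))/(-21 - 467) = (-11 + 79/200)/(-488) = -2121/200*(-1/488) = 2121/97600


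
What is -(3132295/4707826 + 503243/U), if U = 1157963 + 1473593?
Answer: -5305995090369/6194453878628 ≈ -0.85657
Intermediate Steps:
U = 2631556
-(3132295/4707826 + 503243/U) = -(3132295/4707826 + 503243/2631556) = -1*5305995090369/6194453878628 = -5305995090369/6194453878628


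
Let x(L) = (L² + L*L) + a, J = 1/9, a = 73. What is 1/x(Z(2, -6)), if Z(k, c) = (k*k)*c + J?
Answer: 81/98363 ≈ 0.00082348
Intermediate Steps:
J = ⅑ ≈ 0.11111
Z(k, c) = ⅑ + c*k² (Z(k, c) = (k*k)*c + ⅑ = k²*c + ⅑ = c*k² + ⅑ = ⅑ + c*k²)
x(L) = 73 + 2*L² (x(L) = (L² + L*L) + 73 = (L² + L²) + 73 = 2*L² + 73 = 73 + 2*L²)
1/x(Z(2, -6)) = 1/(73 + 2*(⅑ - 6*2²)²) = 1/(73 + 2*(⅑ - 6*4)²) = 1/(73 + 2*(⅑ - 24)²) = 1/(73 + 2*(-215/9)²) = 1/(73 + 2*(46225/81)) = 1/(73 + 92450/81) = 1/(98363/81) = 81/98363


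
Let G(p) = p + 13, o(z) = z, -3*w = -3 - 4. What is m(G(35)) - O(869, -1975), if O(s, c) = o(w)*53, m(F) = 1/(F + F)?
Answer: -3957/32 ≈ -123.66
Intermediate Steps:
w = 7/3 (w = -(-3 - 4)/3 = -⅓*(-7) = 7/3 ≈ 2.3333)
G(p) = 13 + p
m(F) = 1/(2*F)
O(s, c) = 371/3 (O(s, c) = (7/3)*53 = 371/3)
m(G(35)) - O(869, -1975) = 1/(2*(13 + 35)) - 1*371/3 = (½)/48 - 371/3 = (½)*(1/48) - 371/3 = 1/96 - 371/3 = -3957/32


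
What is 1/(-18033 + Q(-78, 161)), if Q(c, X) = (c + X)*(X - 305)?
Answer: -1/29985 ≈ -3.3350e-5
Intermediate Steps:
Q(c, X) = (-305 + X)*(X + c) (Q(c, X) = (X + c)*(-305 + X) = (-305 + X)*(X + c))
1/(-18033 + Q(-78, 161)) = 1/(-18033 + (161**2 - 305*161 - 305*(-78) + 161*(-78))) = 1/(-18033 + (25921 - 49105 + 23790 - 12558)) = 1/(-18033 - 11952) = 1/(-29985) = -1/29985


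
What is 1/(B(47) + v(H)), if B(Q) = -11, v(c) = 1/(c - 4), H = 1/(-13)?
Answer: -53/596 ≈ -0.088926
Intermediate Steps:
H = -1/13 ≈ -0.076923
v(c) = 1/(-4 + c)
1/(B(47) + v(H)) = 1/(-11 + 1/(-4 - 1/13)) = 1/(-11 + 1/(-53/13)) = 1/(-11 - 13/53) = 1/(-596/53) = -53/596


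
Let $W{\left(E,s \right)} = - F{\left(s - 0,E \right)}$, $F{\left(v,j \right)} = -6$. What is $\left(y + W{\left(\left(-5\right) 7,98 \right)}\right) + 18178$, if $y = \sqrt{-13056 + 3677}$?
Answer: $18184 + i \sqrt{9379} \approx 18184.0 + 96.845 i$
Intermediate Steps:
$W{\left(E,s \right)} = 6$ ($W{\left(E,s \right)} = \left(-1\right) \left(-6\right) = 6$)
$y = i \sqrt{9379}$ ($y = \sqrt{-9379} = i \sqrt{9379} \approx 96.845 i$)
$\left(y + W{\left(\left(-5\right) 7,98 \right)}\right) + 18178 = \left(i \sqrt{9379} + 6\right) + 18178 = \left(6 + i \sqrt{9379}\right) + 18178 = 18184 + i \sqrt{9379}$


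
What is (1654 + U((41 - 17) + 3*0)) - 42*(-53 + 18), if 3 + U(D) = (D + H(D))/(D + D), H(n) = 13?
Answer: 149845/48 ≈ 3121.8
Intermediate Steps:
U(D) = -3 + (13 + D)/(2*D) (U(D) = -3 + (D + 13)/(D + D) = -3 + (13 + D)/((2*D)) = -3 + (13 + D)*(1/(2*D)) = -3 + (13 + D)/(2*D))
(1654 + U((41 - 17) + 3*0)) - 42*(-53 + 18) = (1654 + (13 - 5*((41 - 17) + 3*0))/(2*((41 - 17) + 3*0))) - 42*(-53 + 18) = (1654 + (13 - 5*(24 + 0))/(2*(24 + 0))) - 42*(-35) = (1654 + (½)*(13 - 5*24)/24) + 1470 = (1654 + (½)*(1/24)*(13 - 120)) + 1470 = (1654 + (½)*(1/24)*(-107)) + 1470 = (1654 - 107/48) + 1470 = 79285/48 + 1470 = 149845/48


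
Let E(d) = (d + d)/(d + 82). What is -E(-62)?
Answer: 31/5 ≈ 6.2000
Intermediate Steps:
E(d) = 2*d/(82 + d) (E(d) = (2*d)/(82 + d) = 2*d/(82 + d))
-E(-62) = -2*(-62)/(82 - 62) = -2*(-62)/20 = -1*(-31/5) = 31/5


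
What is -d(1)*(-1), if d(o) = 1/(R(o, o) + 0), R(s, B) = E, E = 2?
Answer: 1/2 ≈ 0.50000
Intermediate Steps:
R(s, B) = 2
d(o) = 1/2 (d(o) = 1/(2 + 0) = 1/2)
-d(1)*(-1) = -1*1/2*(-1) = -1/2*(-1) = 1/2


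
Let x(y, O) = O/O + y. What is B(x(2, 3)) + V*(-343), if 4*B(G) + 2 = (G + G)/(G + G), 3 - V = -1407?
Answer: -1934521/4 ≈ -4.8363e+5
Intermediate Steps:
x(y, O) = 1 + y
V = 1410 (V = 3 - 1*(-1407) = 3 + 1407 = 1410)
B(G) = -¼ (B(G) = -½ + ((G + G)/(G + G))/4 = -½ + ((2*G)/((2*G)))/4 = -½ + ((2*G)*(1/(2*G)))/4 = -½ + (¼)*1 = -½ + ¼ = -¼)
B(x(2, 3)) + V*(-343) = -¼ + 1410*(-343) = -¼ - 483630 = -1934521/4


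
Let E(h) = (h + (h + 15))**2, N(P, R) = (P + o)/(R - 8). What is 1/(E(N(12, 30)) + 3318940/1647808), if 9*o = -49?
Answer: 4037541552/990199435807 ≈ 0.0040775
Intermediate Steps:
o = -49/9 (o = (1/9)*(-49) = -49/9 ≈ -5.4444)
N(P, R) = (-49/9 + P)/(-8 + R) (N(P, R) = (P - 49/9)/(R - 8) = (-49/9 + P)/(-8 + R))
E(h) = (15 + 2*h)**2 (E(h) = (h + (15 + h))**2 = (15 + 2*h)**2)
1/(E(N(12, 30)) + 3318940/1647808) = 1/((15 + 2*((-49/9 + 12)/(-8 + 30)))**2 + 3318940/1647808) = 1/((15 + 2*((59/9)/22))**2 + 3318940*(1/1647808)) = 1/((15 + 2*((1/22)*(59/9)))**2 + 829735/411952) = 1/((15 + 2*(59/198))**2 + 829735/411952) = 1/((15 + 59/99)**2 + 829735/411952) = 1/((1544/99)**2 + 829735/411952) = 1/(2383936/9801 + 829735/411952) = 1/(990199435807/4037541552) = 4037541552/990199435807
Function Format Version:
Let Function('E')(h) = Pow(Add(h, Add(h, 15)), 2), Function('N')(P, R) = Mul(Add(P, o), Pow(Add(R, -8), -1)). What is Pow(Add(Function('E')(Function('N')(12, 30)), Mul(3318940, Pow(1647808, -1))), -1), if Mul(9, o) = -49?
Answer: Rational(4037541552, 990199435807) ≈ 0.0040775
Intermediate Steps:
o = Rational(-49, 9) (o = Mul(Rational(1, 9), -49) = Rational(-49, 9) ≈ -5.4444)
Function('N')(P, R) = Mul(Pow(Add(-8, R), -1), Add(Rational(-49, 9), P)) (Function('N')(P, R) = Mul(Add(P, Rational(-49, 9)), Pow(Add(R, -8), -1)) = Mul(Add(Rational(-49, 9), P), Pow(Add(-8, R), -1)) = Mul(Pow(Add(-8, R), -1), Add(Rational(-49, 9), P)))
Function('E')(h) = Pow(Add(15, Mul(2, h)), 2) (Function('E')(h) = Pow(Add(h, Add(15, h)), 2) = Pow(Add(15, Mul(2, h)), 2))
Pow(Add(Function('E')(Function('N')(12, 30)), Mul(3318940, Pow(1647808, -1))), -1) = Pow(Add(Pow(Add(15, Mul(2, Mul(Pow(Add(-8, 30), -1), Add(Rational(-49, 9), 12)))), 2), Mul(3318940, Pow(1647808, -1))), -1) = Pow(Add(Pow(Add(15, Mul(2, Mul(Pow(22, -1), Rational(59, 9)))), 2), Mul(3318940, Rational(1, 1647808))), -1) = Pow(Add(Pow(Add(15, Mul(2, Mul(Rational(1, 22), Rational(59, 9)))), 2), Rational(829735, 411952)), -1) = Pow(Add(Pow(Add(15, Mul(2, Rational(59, 198))), 2), Rational(829735, 411952)), -1) = Pow(Add(Pow(Add(15, Rational(59, 99)), 2), Rational(829735, 411952)), -1) = Pow(Add(Pow(Rational(1544, 99), 2), Rational(829735, 411952)), -1) = Pow(Add(Rational(2383936, 9801), Rational(829735, 411952)), -1) = Pow(Rational(990199435807, 4037541552), -1) = Rational(4037541552, 990199435807)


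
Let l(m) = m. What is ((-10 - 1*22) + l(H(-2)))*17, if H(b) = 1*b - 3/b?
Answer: -1105/2 ≈ -552.50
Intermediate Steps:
H(b) = b - 3/b
((-10 - 1*22) + l(H(-2)))*17 = ((-10 - 1*22) + (-2 - 3/(-2)))*17 = ((-10 - 22) + (-2 - 3*(-1/2)))*17 = (-32 + (-2 + 3/2))*17 = (-32 - 1/2)*17 = -65/2*17 = -1105/2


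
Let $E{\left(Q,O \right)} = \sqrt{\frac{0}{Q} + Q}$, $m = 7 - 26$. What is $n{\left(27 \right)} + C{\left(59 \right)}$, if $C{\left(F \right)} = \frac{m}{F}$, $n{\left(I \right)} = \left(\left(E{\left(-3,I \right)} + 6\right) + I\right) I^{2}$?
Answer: $\frac{1419344}{59} + 729 i \sqrt{3} \approx 24057.0 + 1262.7 i$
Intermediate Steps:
$m = -19$
$E{\left(Q,O \right)} = \sqrt{Q}$ ($E{\left(Q,O \right)} = \sqrt{0 + Q} = \sqrt{Q}$)
$n{\left(I \right)} = I^{2} \left(6 + I + i \sqrt{3}\right)$ ($n{\left(I \right)} = \left(\left(\sqrt{-3} + 6\right) + I\right) I^{2} = \left(\left(i \sqrt{3} + 6\right) + I\right) I^{2} = \left(\left(6 + i \sqrt{3}\right) + I\right) I^{2} = \left(6 + I + i \sqrt{3}\right) I^{2} = I^{2} \left(6 + I + i \sqrt{3}\right)$)
$C{\left(F \right)} = - \frac{19}{F}$
$n{\left(27 \right)} + C{\left(59 \right)} = 27^{2} \left(6 + 27 + i \sqrt{3}\right) - \frac{19}{59} = 729 \left(33 + i \sqrt{3}\right) - \frac{19}{59} = \left(24057 + 729 i \sqrt{3}\right) - \frac{19}{59} = \frac{1419344}{59} + 729 i \sqrt{3}$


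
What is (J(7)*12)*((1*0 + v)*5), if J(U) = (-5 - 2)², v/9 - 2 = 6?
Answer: 211680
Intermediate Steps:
v = 72 (v = 18 + 9*6 = 18 + 54 = 72)
J(U) = 49 (J(U) = (-7)² = 49)
(J(7)*12)*((1*0 + v)*5) = (49*12)*((1*0 + 72)*5) = 588*((0 + 72)*5) = 588*(72*5) = 588*360 = 211680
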